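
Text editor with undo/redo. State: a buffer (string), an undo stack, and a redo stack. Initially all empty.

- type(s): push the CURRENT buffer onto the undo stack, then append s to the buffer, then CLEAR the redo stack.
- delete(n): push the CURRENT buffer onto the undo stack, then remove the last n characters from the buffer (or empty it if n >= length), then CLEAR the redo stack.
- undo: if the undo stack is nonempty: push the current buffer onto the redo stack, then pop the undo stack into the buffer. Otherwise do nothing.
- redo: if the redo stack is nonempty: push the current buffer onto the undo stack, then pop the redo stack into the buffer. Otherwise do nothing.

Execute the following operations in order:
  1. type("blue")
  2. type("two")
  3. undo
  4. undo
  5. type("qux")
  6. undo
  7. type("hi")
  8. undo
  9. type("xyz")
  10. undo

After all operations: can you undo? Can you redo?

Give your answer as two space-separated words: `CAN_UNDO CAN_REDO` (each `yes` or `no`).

After op 1 (type): buf='blue' undo_depth=1 redo_depth=0
After op 2 (type): buf='bluetwo' undo_depth=2 redo_depth=0
After op 3 (undo): buf='blue' undo_depth=1 redo_depth=1
After op 4 (undo): buf='(empty)' undo_depth=0 redo_depth=2
After op 5 (type): buf='qux' undo_depth=1 redo_depth=0
After op 6 (undo): buf='(empty)' undo_depth=0 redo_depth=1
After op 7 (type): buf='hi' undo_depth=1 redo_depth=0
After op 8 (undo): buf='(empty)' undo_depth=0 redo_depth=1
After op 9 (type): buf='xyz' undo_depth=1 redo_depth=0
After op 10 (undo): buf='(empty)' undo_depth=0 redo_depth=1

Answer: no yes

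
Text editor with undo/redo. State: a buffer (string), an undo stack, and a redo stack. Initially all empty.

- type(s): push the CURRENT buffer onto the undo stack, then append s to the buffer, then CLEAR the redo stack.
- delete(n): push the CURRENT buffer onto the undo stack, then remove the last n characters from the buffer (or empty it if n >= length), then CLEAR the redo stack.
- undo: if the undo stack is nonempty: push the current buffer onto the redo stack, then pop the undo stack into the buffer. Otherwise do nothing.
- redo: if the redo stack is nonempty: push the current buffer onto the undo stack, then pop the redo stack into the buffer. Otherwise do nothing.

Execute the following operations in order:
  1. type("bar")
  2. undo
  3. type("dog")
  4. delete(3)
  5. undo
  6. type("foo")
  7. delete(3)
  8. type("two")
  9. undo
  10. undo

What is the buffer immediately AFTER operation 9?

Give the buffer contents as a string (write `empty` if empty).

After op 1 (type): buf='bar' undo_depth=1 redo_depth=0
After op 2 (undo): buf='(empty)' undo_depth=0 redo_depth=1
After op 3 (type): buf='dog' undo_depth=1 redo_depth=0
After op 4 (delete): buf='(empty)' undo_depth=2 redo_depth=0
After op 5 (undo): buf='dog' undo_depth=1 redo_depth=1
After op 6 (type): buf='dogfoo' undo_depth=2 redo_depth=0
After op 7 (delete): buf='dog' undo_depth=3 redo_depth=0
After op 8 (type): buf='dogtwo' undo_depth=4 redo_depth=0
After op 9 (undo): buf='dog' undo_depth=3 redo_depth=1

Answer: dog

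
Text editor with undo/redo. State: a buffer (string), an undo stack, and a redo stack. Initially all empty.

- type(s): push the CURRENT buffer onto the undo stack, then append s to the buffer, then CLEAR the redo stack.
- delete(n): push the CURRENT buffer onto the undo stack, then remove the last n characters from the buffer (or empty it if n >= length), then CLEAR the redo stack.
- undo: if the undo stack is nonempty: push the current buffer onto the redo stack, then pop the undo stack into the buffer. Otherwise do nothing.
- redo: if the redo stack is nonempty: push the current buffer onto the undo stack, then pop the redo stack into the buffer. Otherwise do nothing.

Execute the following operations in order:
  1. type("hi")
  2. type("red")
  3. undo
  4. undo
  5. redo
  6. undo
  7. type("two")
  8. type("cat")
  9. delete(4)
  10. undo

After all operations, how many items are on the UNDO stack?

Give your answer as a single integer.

After op 1 (type): buf='hi' undo_depth=1 redo_depth=0
After op 2 (type): buf='hired' undo_depth=2 redo_depth=0
After op 3 (undo): buf='hi' undo_depth=1 redo_depth=1
After op 4 (undo): buf='(empty)' undo_depth=0 redo_depth=2
After op 5 (redo): buf='hi' undo_depth=1 redo_depth=1
After op 6 (undo): buf='(empty)' undo_depth=0 redo_depth=2
After op 7 (type): buf='two' undo_depth=1 redo_depth=0
After op 8 (type): buf='twocat' undo_depth=2 redo_depth=0
After op 9 (delete): buf='tw' undo_depth=3 redo_depth=0
After op 10 (undo): buf='twocat' undo_depth=2 redo_depth=1

Answer: 2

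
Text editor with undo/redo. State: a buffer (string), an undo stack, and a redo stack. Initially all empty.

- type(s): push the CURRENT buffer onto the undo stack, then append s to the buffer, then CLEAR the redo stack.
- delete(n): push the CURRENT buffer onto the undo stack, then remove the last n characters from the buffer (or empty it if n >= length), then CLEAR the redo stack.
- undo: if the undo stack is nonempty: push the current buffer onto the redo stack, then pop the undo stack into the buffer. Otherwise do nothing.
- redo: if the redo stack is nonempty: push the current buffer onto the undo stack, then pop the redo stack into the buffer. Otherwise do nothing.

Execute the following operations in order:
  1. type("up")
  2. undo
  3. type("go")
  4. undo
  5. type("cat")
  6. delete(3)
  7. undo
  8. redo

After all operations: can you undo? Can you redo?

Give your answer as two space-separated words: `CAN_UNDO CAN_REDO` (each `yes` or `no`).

Answer: yes no

Derivation:
After op 1 (type): buf='up' undo_depth=1 redo_depth=0
After op 2 (undo): buf='(empty)' undo_depth=0 redo_depth=1
After op 3 (type): buf='go' undo_depth=1 redo_depth=0
After op 4 (undo): buf='(empty)' undo_depth=0 redo_depth=1
After op 5 (type): buf='cat' undo_depth=1 redo_depth=0
After op 6 (delete): buf='(empty)' undo_depth=2 redo_depth=0
After op 7 (undo): buf='cat' undo_depth=1 redo_depth=1
After op 8 (redo): buf='(empty)' undo_depth=2 redo_depth=0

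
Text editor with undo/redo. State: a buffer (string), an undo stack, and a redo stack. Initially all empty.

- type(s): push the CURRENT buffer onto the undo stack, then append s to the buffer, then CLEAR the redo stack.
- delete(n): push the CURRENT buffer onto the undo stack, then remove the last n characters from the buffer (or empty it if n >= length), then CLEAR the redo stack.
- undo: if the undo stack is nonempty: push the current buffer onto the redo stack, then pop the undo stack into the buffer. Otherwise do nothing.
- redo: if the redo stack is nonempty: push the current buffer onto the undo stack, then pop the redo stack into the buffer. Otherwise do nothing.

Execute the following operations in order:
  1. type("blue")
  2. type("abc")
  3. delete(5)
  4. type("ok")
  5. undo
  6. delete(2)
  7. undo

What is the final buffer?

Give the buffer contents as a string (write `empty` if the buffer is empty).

After op 1 (type): buf='blue' undo_depth=1 redo_depth=0
After op 2 (type): buf='blueabc' undo_depth=2 redo_depth=0
After op 3 (delete): buf='bl' undo_depth=3 redo_depth=0
After op 4 (type): buf='blok' undo_depth=4 redo_depth=0
After op 5 (undo): buf='bl' undo_depth=3 redo_depth=1
After op 6 (delete): buf='(empty)' undo_depth=4 redo_depth=0
After op 7 (undo): buf='bl' undo_depth=3 redo_depth=1

Answer: bl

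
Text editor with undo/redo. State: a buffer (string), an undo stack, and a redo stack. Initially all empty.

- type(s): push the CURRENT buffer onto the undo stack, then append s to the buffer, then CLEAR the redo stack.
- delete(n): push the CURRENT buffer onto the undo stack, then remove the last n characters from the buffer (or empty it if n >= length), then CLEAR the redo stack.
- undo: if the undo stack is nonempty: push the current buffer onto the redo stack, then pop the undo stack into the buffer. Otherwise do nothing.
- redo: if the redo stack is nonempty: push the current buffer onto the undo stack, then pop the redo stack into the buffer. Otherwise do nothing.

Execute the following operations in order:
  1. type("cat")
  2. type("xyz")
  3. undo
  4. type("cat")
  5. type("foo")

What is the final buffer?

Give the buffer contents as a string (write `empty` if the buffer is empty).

Answer: catcatfoo

Derivation:
After op 1 (type): buf='cat' undo_depth=1 redo_depth=0
After op 2 (type): buf='catxyz' undo_depth=2 redo_depth=0
After op 3 (undo): buf='cat' undo_depth=1 redo_depth=1
After op 4 (type): buf='catcat' undo_depth=2 redo_depth=0
After op 5 (type): buf='catcatfoo' undo_depth=3 redo_depth=0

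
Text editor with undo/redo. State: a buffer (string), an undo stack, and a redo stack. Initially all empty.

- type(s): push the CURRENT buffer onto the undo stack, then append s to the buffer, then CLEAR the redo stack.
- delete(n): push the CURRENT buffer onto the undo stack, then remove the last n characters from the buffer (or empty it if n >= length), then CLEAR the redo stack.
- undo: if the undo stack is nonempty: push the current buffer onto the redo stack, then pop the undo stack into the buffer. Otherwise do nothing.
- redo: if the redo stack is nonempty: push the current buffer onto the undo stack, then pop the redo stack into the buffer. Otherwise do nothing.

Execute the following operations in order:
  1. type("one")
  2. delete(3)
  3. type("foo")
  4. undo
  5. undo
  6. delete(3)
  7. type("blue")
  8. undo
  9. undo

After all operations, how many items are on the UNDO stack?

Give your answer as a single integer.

After op 1 (type): buf='one' undo_depth=1 redo_depth=0
After op 2 (delete): buf='(empty)' undo_depth=2 redo_depth=0
After op 3 (type): buf='foo' undo_depth=3 redo_depth=0
After op 4 (undo): buf='(empty)' undo_depth=2 redo_depth=1
After op 5 (undo): buf='one' undo_depth=1 redo_depth=2
After op 6 (delete): buf='(empty)' undo_depth=2 redo_depth=0
After op 7 (type): buf='blue' undo_depth=3 redo_depth=0
After op 8 (undo): buf='(empty)' undo_depth=2 redo_depth=1
After op 9 (undo): buf='one' undo_depth=1 redo_depth=2

Answer: 1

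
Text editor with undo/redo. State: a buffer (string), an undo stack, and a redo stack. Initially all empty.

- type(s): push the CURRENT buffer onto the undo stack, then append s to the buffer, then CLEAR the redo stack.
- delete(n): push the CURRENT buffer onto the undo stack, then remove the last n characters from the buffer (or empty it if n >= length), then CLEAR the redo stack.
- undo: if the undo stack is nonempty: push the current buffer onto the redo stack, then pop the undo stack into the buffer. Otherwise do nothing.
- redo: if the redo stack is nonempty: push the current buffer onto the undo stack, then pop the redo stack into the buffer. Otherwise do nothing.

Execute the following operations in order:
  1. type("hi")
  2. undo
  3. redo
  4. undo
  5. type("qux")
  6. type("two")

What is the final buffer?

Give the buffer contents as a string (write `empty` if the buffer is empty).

After op 1 (type): buf='hi' undo_depth=1 redo_depth=0
After op 2 (undo): buf='(empty)' undo_depth=0 redo_depth=1
After op 3 (redo): buf='hi' undo_depth=1 redo_depth=0
After op 4 (undo): buf='(empty)' undo_depth=0 redo_depth=1
After op 5 (type): buf='qux' undo_depth=1 redo_depth=0
After op 6 (type): buf='quxtwo' undo_depth=2 redo_depth=0

Answer: quxtwo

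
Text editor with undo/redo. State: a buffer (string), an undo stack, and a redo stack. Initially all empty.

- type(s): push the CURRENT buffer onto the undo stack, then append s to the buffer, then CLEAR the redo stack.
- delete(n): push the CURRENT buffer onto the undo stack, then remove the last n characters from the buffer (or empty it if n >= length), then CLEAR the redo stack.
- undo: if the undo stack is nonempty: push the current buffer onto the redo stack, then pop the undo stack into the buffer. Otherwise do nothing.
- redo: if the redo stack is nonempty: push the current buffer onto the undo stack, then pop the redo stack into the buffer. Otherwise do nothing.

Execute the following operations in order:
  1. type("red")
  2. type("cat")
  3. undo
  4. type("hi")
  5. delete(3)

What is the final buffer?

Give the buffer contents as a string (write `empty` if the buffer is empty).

After op 1 (type): buf='red' undo_depth=1 redo_depth=0
After op 2 (type): buf='redcat' undo_depth=2 redo_depth=0
After op 3 (undo): buf='red' undo_depth=1 redo_depth=1
After op 4 (type): buf='redhi' undo_depth=2 redo_depth=0
After op 5 (delete): buf='re' undo_depth=3 redo_depth=0

Answer: re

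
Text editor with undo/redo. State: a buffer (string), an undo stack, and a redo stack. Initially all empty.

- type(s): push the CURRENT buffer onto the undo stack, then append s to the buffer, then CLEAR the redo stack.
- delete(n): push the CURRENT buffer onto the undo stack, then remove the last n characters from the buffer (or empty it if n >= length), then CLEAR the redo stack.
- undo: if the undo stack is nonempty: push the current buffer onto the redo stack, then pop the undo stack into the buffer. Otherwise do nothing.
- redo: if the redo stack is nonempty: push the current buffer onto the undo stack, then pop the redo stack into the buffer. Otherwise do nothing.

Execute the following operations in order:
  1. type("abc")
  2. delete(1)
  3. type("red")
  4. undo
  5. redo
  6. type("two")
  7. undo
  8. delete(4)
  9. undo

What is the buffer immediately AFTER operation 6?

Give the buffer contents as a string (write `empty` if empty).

After op 1 (type): buf='abc' undo_depth=1 redo_depth=0
After op 2 (delete): buf='ab' undo_depth=2 redo_depth=0
After op 3 (type): buf='abred' undo_depth=3 redo_depth=0
After op 4 (undo): buf='ab' undo_depth=2 redo_depth=1
After op 5 (redo): buf='abred' undo_depth=3 redo_depth=0
After op 6 (type): buf='abredtwo' undo_depth=4 redo_depth=0

Answer: abredtwo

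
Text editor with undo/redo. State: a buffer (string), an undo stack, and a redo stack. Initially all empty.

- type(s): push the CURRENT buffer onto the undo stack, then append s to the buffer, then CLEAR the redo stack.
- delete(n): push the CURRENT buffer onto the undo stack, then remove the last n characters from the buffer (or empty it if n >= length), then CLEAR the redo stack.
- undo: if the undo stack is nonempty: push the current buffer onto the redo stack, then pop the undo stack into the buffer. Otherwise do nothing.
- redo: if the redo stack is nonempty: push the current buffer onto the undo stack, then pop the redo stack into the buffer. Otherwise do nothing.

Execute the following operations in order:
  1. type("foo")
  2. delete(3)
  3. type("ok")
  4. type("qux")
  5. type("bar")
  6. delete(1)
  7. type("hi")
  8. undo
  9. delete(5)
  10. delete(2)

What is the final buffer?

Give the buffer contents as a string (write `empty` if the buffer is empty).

Answer: empty

Derivation:
After op 1 (type): buf='foo' undo_depth=1 redo_depth=0
After op 2 (delete): buf='(empty)' undo_depth=2 redo_depth=0
After op 3 (type): buf='ok' undo_depth=3 redo_depth=0
After op 4 (type): buf='okqux' undo_depth=4 redo_depth=0
After op 5 (type): buf='okquxbar' undo_depth=5 redo_depth=0
After op 6 (delete): buf='okquxba' undo_depth=6 redo_depth=0
After op 7 (type): buf='okquxbahi' undo_depth=7 redo_depth=0
After op 8 (undo): buf='okquxba' undo_depth=6 redo_depth=1
After op 9 (delete): buf='ok' undo_depth=7 redo_depth=0
After op 10 (delete): buf='(empty)' undo_depth=8 redo_depth=0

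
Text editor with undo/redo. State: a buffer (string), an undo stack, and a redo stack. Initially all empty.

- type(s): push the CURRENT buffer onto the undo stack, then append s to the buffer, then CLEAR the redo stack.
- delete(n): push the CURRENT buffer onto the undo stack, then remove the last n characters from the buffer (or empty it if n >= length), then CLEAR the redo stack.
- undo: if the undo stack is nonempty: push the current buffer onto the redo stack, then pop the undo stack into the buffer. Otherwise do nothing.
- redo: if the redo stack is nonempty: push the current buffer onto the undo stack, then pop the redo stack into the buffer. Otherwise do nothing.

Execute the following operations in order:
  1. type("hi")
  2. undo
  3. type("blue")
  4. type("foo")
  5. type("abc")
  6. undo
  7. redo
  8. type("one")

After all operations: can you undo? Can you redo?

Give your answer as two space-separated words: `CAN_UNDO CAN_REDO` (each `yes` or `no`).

After op 1 (type): buf='hi' undo_depth=1 redo_depth=0
After op 2 (undo): buf='(empty)' undo_depth=0 redo_depth=1
After op 3 (type): buf='blue' undo_depth=1 redo_depth=0
After op 4 (type): buf='bluefoo' undo_depth=2 redo_depth=0
After op 5 (type): buf='bluefooabc' undo_depth=3 redo_depth=0
After op 6 (undo): buf='bluefoo' undo_depth=2 redo_depth=1
After op 7 (redo): buf='bluefooabc' undo_depth=3 redo_depth=0
After op 8 (type): buf='bluefooabcone' undo_depth=4 redo_depth=0

Answer: yes no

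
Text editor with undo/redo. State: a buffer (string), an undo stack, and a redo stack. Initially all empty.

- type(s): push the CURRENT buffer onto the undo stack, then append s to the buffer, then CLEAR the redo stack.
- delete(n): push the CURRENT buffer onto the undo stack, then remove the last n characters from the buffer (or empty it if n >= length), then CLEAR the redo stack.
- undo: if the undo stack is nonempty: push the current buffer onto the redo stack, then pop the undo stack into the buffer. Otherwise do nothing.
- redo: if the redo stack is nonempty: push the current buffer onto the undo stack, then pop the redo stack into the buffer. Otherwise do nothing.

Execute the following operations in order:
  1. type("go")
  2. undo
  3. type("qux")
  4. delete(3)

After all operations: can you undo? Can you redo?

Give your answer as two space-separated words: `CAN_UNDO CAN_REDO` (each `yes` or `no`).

Answer: yes no

Derivation:
After op 1 (type): buf='go' undo_depth=1 redo_depth=0
After op 2 (undo): buf='(empty)' undo_depth=0 redo_depth=1
After op 3 (type): buf='qux' undo_depth=1 redo_depth=0
After op 4 (delete): buf='(empty)' undo_depth=2 redo_depth=0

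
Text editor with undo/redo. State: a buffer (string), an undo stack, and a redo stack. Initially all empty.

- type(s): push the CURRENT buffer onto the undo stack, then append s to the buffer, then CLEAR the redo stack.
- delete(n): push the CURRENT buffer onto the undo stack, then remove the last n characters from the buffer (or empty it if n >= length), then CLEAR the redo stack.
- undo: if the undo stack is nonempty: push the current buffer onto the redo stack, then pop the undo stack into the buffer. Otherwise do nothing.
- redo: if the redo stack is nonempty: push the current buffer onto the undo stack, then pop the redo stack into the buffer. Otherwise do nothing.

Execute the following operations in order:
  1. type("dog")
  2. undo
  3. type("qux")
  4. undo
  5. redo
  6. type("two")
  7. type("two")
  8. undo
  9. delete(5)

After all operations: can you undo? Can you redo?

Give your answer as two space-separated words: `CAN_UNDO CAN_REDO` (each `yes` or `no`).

Answer: yes no

Derivation:
After op 1 (type): buf='dog' undo_depth=1 redo_depth=0
After op 2 (undo): buf='(empty)' undo_depth=0 redo_depth=1
After op 3 (type): buf='qux' undo_depth=1 redo_depth=0
After op 4 (undo): buf='(empty)' undo_depth=0 redo_depth=1
After op 5 (redo): buf='qux' undo_depth=1 redo_depth=0
After op 6 (type): buf='quxtwo' undo_depth=2 redo_depth=0
After op 7 (type): buf='quxtwotwo' undo_depth=3 redo_depth=0
After op 8 (undo): buf='quxtwo' undo_depth=2 redo_depth=1
After op 9 (delete): buf='q' undo_depth=3 redo_depth=0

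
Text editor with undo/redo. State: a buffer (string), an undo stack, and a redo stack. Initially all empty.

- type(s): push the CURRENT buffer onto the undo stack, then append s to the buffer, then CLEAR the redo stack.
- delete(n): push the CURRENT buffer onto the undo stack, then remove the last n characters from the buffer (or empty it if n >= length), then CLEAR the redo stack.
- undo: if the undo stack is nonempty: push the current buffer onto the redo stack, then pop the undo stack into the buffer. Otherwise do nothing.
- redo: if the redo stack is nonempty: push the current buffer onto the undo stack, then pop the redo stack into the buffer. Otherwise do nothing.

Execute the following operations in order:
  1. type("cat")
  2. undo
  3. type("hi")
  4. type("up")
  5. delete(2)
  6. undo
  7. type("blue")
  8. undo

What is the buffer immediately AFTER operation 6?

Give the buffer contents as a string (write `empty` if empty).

After op 1 (type): buf='cat' undo_depth=1 redo_depth=0
After op 2 (undo): buf='(empty)' undo_depth=0 redo_depth=1
After op 3 (type): buf='hi' undo_depth=1 redo_depth=0
After op 4 (type): buf='hiup' undo_depth=2 redo_depth=0
After op 5 (delete): buf='hi' undo_depth=3 redo_depth=0
After op 6 (undo): buf='hiup' undo_depth=2 redo_depth=1

Answer: hiup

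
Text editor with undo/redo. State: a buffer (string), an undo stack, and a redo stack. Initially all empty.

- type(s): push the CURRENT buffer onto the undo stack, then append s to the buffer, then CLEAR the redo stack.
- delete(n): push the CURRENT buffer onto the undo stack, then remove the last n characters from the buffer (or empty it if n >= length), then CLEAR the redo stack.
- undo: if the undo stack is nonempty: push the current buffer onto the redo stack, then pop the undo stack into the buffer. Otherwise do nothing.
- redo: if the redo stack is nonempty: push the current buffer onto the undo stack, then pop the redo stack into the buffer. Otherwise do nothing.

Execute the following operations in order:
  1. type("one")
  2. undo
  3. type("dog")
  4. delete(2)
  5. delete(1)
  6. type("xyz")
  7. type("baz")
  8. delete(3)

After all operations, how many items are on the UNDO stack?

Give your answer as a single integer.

After op 1 (type): buf='one' undo_depth=1 redo_depth=0
After op 2 (undo): buf='(empty)' undo_depth=0 redo_depth=1
After op 3 (type): buf='dog' undo_depth=1 redo_depth=0
After op 4 (delete): buf='d' undo_depth=2 redo_depth=0
After op 5 (delete): buf='(empty)' undo_depth=3 redo_depth=0
After op 6 (type): buf='xyz' undo_depth=4 redo_depth=0
After op 7 (type): buf='xyzbaz' undo_depth=5 redo_depth=0
After op 8 (delete): buf='xyz' undo_depth=6 redo_depth=0

Answer: 6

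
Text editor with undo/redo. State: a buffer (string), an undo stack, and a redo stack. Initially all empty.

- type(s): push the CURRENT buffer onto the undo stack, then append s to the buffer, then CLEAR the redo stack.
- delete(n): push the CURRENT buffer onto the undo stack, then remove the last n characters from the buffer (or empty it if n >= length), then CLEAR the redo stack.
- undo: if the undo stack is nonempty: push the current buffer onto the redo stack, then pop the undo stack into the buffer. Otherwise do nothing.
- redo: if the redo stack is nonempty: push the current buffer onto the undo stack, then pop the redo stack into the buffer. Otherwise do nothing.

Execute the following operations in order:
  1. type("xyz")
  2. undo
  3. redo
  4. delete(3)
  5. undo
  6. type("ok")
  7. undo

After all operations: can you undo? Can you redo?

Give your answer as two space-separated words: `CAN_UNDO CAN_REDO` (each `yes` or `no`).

After op 1 (type): buf='xyz' undo_depth=1 redo_depth=0
After op 2 (undo): buf='(empty)' undo_depth=0 redo_depth=1
After op 3 (redo): buf='xyz' undo_depth=1 redo_depth=0
After op 4 (delete): buf='(empty)' undo_depth=2 redo_depth=0
After op 5 (undo): buf='xyz' undo_depth=1 redo_depth=1
After op 6 (type): buf='xyzok' undo_depth=2 redo_depth=0
After op 7 (undo): buf='xyz' undo_depth=1 redo_depth=1

Answer: yes yes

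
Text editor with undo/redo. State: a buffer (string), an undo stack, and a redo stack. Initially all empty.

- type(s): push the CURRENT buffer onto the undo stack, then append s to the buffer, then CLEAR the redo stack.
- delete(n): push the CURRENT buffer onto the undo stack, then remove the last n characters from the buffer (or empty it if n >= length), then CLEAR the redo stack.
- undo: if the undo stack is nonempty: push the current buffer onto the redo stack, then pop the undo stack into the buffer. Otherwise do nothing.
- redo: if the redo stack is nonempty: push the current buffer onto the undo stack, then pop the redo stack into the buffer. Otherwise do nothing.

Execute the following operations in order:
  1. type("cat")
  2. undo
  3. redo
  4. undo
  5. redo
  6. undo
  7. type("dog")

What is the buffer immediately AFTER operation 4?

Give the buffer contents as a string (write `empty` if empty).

After op 1 (type): buf='cat' undo_depth=1 redo_depth=0
After op 2 (undo): buf='(empty)' undo_depth=0 redo_depth=1
After op 3 (redo): buf='cat' undo_depth=1 redo_depth=0
After op 4 (undo): buf='(empty)' undo_depth=0 redo_depth=1

Answer: empty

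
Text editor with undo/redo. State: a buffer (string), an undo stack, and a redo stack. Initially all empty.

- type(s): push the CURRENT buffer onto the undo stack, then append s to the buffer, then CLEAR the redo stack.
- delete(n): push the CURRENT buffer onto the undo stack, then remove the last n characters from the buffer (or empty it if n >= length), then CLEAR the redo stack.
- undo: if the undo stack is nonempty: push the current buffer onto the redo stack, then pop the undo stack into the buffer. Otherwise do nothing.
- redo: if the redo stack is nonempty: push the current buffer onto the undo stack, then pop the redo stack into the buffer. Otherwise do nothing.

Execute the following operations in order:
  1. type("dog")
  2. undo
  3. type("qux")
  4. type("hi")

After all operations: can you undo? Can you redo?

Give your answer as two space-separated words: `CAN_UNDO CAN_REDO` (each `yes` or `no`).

After op 1 (type): buf='dog' undo_depth=1 redo_depth=0
After op 2 (undo): buf='(empty)' undo_depth=0 redo_depth=1
After op 3 (type): buf='qux' undo_depth=1 redo_depth=0
After op 4 (type): buf='quxhi' undo_depth=2 redo_depth=0

Answer: yes no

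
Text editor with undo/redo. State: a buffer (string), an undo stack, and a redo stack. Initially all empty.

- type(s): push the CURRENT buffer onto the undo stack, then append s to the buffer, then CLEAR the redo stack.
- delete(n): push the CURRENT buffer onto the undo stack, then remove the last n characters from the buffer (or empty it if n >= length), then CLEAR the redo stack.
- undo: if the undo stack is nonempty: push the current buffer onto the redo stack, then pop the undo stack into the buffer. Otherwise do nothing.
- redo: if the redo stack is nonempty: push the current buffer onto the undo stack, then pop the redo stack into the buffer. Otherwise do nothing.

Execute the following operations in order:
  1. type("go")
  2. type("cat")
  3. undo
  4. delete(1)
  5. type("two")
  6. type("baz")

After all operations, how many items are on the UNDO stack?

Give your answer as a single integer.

Answer: 4

Derivation:
After op 1 (type): buf='go' undo_depth=1 redo_depth=0
After op 2 (type): buf='gocat' undo_depth=2 redo_depth=0
After op 3 (undo): buf='go' undo_depth=1 redo_depth=1
After op 4 (delete): buf='g' undo_depth=2 redo_depth=0
After op 5 (type): buf='gtwo' undo_depth=3 redo_depth=0
After op 6 (type): buf='gtwobaz' undo_depth=4 redo_depth=0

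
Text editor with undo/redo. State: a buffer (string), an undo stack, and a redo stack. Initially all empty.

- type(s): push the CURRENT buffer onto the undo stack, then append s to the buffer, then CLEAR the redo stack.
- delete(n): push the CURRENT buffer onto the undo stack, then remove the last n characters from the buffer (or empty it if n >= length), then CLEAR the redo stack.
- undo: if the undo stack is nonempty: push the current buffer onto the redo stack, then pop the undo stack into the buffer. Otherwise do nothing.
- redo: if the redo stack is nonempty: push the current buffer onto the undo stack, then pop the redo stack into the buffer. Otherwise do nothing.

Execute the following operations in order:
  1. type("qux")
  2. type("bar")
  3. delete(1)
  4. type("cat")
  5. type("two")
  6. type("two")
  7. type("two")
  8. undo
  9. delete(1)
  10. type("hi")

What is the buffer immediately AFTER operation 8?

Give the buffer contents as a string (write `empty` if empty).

After op 1 (type): buf='qux' undo_depth=1 redo_depth=0
After op 2 (type): buf='quxbar' undo_depth=2 redo_depth=0
After op 3 (delete): buf='quxba' undo_depth=3 redo_depth=0
After op 4 (type): buf='quxbacat' undo_depth=4 redo_depth=0
After op 5 (type): buf='quxbacattwo' undo_depth=5 redo_depth=0
After op 6 (type): buf='quxbacattwotwo' undo_depth=6 redo_depth=0
After op 7 (type): buf='quxbacattwotwotwo' undo_depth=7 redo_depth=0
After op 8 (undo): buf='quxbacattwotwo' undo_depth=6 redo_depth=1

Answer: quxbacattwotwo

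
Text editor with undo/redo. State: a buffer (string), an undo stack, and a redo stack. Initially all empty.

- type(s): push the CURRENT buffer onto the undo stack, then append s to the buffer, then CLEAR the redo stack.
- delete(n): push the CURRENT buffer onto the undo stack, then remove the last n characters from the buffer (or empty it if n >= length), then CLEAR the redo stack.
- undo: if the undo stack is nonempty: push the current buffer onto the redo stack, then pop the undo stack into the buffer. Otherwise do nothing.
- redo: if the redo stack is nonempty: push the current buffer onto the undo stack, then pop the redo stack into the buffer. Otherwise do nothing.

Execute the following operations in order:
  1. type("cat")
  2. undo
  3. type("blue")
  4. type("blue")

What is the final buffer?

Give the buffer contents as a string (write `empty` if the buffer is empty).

After op 1 (type): buf='cat' undo_depth=1 redo_depth=0
After op 2 (undo): buf='(empty)' undo_depth=0 redo_depth=1
After op 3 (type): buf='blue' undo_depth=1 redo_depth=0
After op 4 (type): buf='blueblue' undo_depth=2 redo_depth=0

Answer: blueblue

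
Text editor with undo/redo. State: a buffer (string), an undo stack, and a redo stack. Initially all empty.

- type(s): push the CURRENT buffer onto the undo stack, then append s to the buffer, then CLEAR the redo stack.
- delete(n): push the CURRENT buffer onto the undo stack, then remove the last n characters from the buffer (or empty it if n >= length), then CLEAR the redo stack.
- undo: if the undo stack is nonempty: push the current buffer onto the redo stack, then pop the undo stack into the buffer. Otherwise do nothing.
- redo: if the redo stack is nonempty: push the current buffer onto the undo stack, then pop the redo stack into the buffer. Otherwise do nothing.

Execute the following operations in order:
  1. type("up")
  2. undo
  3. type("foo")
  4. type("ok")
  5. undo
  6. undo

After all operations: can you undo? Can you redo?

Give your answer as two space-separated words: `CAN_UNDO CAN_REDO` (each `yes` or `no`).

After op 1 (type): buf='up' undo_depth=1 redo_depth=0
After op 2 (undo): buf='(empty)' undo_depth=0 redo_depth=1
After op 3 (type): buf='foo' undo_depth=1 redo_depth=0
After op 4 (type): buf='foook' undo_depth=2 redo_depth=0
After op 5 (undo): buf='foo' undo_depth=1 redo_depth=1
After op 6 (undo): buf='(empty)' undo_depth=0 redo_depth=2

Answer: no yes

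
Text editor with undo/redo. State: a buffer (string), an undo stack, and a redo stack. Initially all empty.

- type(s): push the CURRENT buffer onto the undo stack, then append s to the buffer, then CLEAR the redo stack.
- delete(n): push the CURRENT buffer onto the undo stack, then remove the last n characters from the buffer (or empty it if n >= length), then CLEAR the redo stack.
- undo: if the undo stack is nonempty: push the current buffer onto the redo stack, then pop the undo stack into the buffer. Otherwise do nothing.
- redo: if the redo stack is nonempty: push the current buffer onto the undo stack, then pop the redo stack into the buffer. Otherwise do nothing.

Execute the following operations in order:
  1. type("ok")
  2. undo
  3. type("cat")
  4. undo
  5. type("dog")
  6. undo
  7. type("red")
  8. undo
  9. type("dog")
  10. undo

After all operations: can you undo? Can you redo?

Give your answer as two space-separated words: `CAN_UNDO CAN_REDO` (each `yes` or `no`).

After op 1 (type): buf='ok' undo_depth=1 redo_depth=0
After op 2 (undo): buf='(empty)' undo_depth=0 redo_depth=1
After op 3 (type): buf='cat' undo_depth=1 redo_depth=0
After op 4 (undo): buf='(empty)' undo_depth=0 redo_depth=1
After op 5 (type): buf='dog' undo_depth=1 redo_depth=0
After op 6 (undo): buf='(empty)' undo_depth=0 redo_depth=1
After op 7 (type): buf='red' undo_depth=1 redo_depth=0
After op 8 (undo): buf='(empty)' undo_depth=0 redo_depth=1
After op 9 (type): buf='dog' undo_depth=1 redo_depth=0
After op 10 (undo): buf='(empty)' undo_depth=0 redo_depth=1

Answer: no yes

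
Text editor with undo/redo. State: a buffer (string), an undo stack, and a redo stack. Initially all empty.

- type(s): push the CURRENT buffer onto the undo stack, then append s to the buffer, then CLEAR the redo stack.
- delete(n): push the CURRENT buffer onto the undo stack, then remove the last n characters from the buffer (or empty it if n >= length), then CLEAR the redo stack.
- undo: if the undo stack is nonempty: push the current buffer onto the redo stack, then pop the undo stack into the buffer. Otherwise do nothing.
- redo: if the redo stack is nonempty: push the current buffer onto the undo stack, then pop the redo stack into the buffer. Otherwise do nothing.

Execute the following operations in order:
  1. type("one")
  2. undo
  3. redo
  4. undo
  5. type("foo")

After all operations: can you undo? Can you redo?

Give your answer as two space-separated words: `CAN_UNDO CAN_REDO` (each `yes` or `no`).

Answer: yes no

Derivation:
After op 1 (type): buf='one' undo_depth=1 redo_depth=0
After op 2 (undo): buf='(empty)' undo_depth=0 redo_depth=1
After op 3 (redo): buf='one' undo_depth=1 redo_depth=0
After op 4 (undo): buf='(empty)' undo_depth=0 redo_depth=1
After op 5 (type): buf='foo' undo_depth=1 redo_depth=0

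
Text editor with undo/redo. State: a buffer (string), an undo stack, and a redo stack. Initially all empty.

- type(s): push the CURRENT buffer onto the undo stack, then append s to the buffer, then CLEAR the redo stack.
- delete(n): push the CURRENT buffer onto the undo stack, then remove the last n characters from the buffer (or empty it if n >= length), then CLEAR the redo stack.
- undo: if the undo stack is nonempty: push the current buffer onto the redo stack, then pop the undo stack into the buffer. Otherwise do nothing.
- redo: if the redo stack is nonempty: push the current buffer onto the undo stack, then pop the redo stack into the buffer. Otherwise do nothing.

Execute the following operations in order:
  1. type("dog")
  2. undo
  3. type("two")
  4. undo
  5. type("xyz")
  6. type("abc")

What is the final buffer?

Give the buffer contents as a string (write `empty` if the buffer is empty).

Answer: xyzabc

Derivation:
After op 1 (type): buf='dog' undo_depth=1 redo_depth=0
After op 2 (undo): buf='(empty)' undo_depth=0 redo_depth=1
After op 3 (type): buf='two' undo_depth=1 redo_depth=0
After op 4 (undo): buf='(empty)' undo_depth=0 redo_depth=1
After op 5 (type): buf='xyz' undo_depth=1 redo_depth=0
After op 6 (type): buf='xyzabc' undo_depth=2 redo_depth=0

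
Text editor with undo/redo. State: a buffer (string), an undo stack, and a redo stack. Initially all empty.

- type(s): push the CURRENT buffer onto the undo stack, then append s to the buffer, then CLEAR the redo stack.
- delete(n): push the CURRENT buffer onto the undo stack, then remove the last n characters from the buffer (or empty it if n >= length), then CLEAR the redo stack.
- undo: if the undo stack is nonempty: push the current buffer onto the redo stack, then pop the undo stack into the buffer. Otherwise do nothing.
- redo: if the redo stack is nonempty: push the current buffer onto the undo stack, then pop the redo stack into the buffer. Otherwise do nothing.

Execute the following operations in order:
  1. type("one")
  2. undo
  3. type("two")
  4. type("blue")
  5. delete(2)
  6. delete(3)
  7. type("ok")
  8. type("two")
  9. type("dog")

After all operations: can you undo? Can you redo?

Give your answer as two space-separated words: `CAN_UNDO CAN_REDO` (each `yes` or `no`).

After op 1 (type): buf='one' undo_depth=1 redo_depth=0
After op 2 (undo): buf='(empty)' undo_depth=0 redo_depth=1
After op 3 (type): buf='two' undo_depth=1 redo_depth=0
After op 4 (type): buf='twoblue' undo_depth=2 redo_depth=0
After op 5 (delete): buf='twobl' undo_depth=3 redo_depth=0
After op 6 (delete): buf='tw' undo_depth=4 redo_depth=0
After op 7 (type): buf='twok' undo_depth=5 redo_depth=0
After op 8 (type): buf='twoktwo' undo_depth=6 redo_depth=0
After op 9 (type): buf='twoktwodog' undo_depth=7 redo_depth=0

Answer: yes no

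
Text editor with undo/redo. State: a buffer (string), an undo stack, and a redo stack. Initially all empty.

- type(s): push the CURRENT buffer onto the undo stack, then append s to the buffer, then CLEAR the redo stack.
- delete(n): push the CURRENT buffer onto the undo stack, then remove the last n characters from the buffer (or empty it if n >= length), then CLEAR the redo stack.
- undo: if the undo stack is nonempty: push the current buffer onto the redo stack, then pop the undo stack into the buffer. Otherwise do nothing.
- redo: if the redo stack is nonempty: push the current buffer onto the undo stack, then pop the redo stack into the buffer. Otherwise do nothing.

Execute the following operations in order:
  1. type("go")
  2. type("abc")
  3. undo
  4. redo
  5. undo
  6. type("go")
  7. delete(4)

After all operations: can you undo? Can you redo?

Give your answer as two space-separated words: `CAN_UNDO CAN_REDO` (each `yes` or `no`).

Answer: yes no

Derivation:
After op 1 (type): buf='go' undo_depth=1 redo_depth=0
After op 2 (type): buf='goabc' undo_depth=2 redo_depth=0
After op 3 (undo): buf='go' undo_depth=1 redo_depth=1
After op 4 (redo): buf='goabc' undo_depth=2 redo_depth=0
After op 5 (undo): buf='go' undo_depth=1 redo_depth=1
After op 6 (type): buf='gogo' undo_depth=2 redo_depth=0
After op 7 (delete): buf='(empty)' undo_depth=3 redo_depth=0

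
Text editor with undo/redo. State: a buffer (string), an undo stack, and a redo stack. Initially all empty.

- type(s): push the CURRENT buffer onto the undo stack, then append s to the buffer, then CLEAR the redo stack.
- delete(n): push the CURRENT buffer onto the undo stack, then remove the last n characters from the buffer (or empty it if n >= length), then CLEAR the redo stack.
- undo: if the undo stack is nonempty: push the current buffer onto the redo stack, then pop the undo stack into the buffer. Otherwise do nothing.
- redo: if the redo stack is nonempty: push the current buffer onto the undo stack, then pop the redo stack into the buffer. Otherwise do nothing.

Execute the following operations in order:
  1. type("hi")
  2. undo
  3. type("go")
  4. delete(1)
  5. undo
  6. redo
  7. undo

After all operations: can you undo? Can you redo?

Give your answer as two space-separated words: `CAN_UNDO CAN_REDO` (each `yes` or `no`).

After op 1 (type): buf='hi' undo_depth=1 redo_depth=0
After op 2 (undo): buf='(empty)' undo_depth=0 redo_depth=1
After op 3 (type): buf='go' undo_depth=1 redo_depth=0
After op 4 (delete): buf='g' undo_depth=2 redo_depth=0
After op 5 (undo): buf='go' undo_depth=1 redo_depth=1
After op 6 (redo): buf='g' undo_depth=2 redo_depth=0
After op 7 (undo): buf='go' undo_depth=1 redo_depth=1

Answer: yes yes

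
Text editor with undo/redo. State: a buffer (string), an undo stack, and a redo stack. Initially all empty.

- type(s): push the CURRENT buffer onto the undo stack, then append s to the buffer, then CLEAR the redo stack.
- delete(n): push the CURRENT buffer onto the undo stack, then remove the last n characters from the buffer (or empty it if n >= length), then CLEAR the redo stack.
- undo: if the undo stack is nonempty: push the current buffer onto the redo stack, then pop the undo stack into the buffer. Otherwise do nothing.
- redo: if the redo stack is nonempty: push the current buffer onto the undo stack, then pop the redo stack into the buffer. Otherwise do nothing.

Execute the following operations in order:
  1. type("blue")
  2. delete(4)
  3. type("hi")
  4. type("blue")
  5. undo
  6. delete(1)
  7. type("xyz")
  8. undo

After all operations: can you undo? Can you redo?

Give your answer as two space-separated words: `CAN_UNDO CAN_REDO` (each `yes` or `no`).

Answer: yes yes

Derivation:
After op 1 (type): buf='blue' undo_depth=1 redo_depth=0
After op 2 (delete): buf='(empty)' undo_depth=2 redo_depth=0
After op 3 (type): buf='hi' undo_depth=3 redo_depth=0
After op 4 (type): buf='hiblue' undo_depth=4 redo_depth=0
After op 5 (undo): buf='hi' undo_depth=3 redo_depth=1
After op 6 (delete): buf='h' undo_depth=4 redo_depth=0
After op 7 (type): buf='hxyz' undo_depth=5 redo_depth=0
After op 8 (undo): buf='h' undo_depth=4 redo_depth=1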